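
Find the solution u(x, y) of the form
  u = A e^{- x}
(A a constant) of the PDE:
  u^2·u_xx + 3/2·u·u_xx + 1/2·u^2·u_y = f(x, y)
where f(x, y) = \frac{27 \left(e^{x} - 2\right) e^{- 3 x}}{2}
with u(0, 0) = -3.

Substitute the ansatz u = A e^{- x} into the left-hand side.
Derivatives of the ansatz:
  u_xx = A e^{- x}
  u_y = 0
Term by term:
  u^2·u_xx = A^{3} e^{- 3 x}
  3/2·u·u_xx = \frac{3 A^{2} e^{- 2 x}}{2}
  1/2·u^2·u_y = 0
So the left-hand side equals
  A^{3} e^{- 3 x} + \frac{3 A^{2} e^{- 2 x}}{2}
This must equal f(x, y) identically; expanded, f = \frac{27 e^{- 2 x}}{2} - 27 e^{- 3 x}.
Matching coefficients of the independent functions:
  [e^{- 3 x}]:  A^{3} = -27
  [e^{- 2 x}]:  \frac{3 A^{2}}{2} = \frac{27}{2}
Solving: A = -3.
Check against the point condition:
  u(0, 0) = -3  ⟹  A = -3  ✓
Hence u(x, y) = - 3 e^{- x}.

Answer: u(x, y) = - 3 e^{- x}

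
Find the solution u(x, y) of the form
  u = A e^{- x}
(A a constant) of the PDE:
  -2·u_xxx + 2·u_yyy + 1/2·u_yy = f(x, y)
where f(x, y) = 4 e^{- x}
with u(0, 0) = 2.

Answer: u(x, y) = 2 e^{- x}

Derivation:
Substitute the ansatz u = A e^{- x} into the left-hand side.
Derivatives of the ansatz:
  u_xxx = - A e^{- x}
  u_yyy = 0
  u_yy = 0
Term by term:
  -2·u_xxx = 2 A e^{- x}
  2·u_yyy = 0
  1/2·u_yy = 0
So the left-hand side equals
  2 A e^{- x}
This must equal f(x, y) = 4 e^{- x} identically.
Matching coefficients of the independent functions:
  [e^{- x}]:  2 A = 4
Solving: A = 2.
Check against the point condition:
  u(0, 0) = 2  ⟹  A = 2  ✓
Hence u(x, y) = 2 e^{- x}.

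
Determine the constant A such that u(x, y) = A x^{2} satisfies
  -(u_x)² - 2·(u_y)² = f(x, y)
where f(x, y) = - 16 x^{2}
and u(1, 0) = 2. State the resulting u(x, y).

Substitute the ansatz u = A x^{2} into the left-hand side.
Derivatives of the ansatz:
  u_x = 2 A x
  u_y = 0
Term by term:
  -(u_x)² = - 4 A^{2} x^{2}
  -2·(u_y)² = 0
So the left-hand side equals
  - 4 A^{2} x^{2}
This must equal f(x, y) = - 16 x^{2} identically.
Matching coefficients of the independent functions:
  [x^{2}]:  - 4 A^{2} = -16
These equations allow (A) = (-2) or (2).
Impose the point condition(s):
  u(1, 0) = 2  ⟹  A = 2
Only A = 2 satisfies everything.
Hence u(x, y) = 2 x^{2}.

Answer: u(x, y) = 2 x^{2}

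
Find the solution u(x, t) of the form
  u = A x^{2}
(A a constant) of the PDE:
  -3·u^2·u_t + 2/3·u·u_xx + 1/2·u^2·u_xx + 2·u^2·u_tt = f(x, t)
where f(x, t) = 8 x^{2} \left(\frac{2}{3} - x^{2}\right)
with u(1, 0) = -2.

Answer: u(x, t) = - 2 x^{2}

Derivation:
Substitute the ansatz u = A x^{2} into the left-hand side.
Derivatives of the ansatz:
  u_t = 0
  u_xx = 2 A
  u_tt = 0
Term by term:
  -3·u^2·u_t = 0
  2/3·u·u_xx = \frac{4 A^{2} x^{2}}{3}
  1/2·u^2·u_xx = A^{3} x^{4}
  2·u^2·u_tt = 0
So the left-hand side equals
  A^{3} x^{4} + \frac{4 A^{2} x^{2}}{3}
This must equal f(x, t) = 8 x^{2} \left(\frac{2}{3} - x^{2}\right) identically.
Matching coefficients of the independent functions:
  [x^{2}]:  \frac{4 A^{2}}{3} = \frac{16}{3}
  [x^{4}]:  A^{3} = -8
Solving: A = -2.
Check against the point condition:
  u(1, 0) = -2  ⟹  A = -2  ✓
Hence u(x, t) = - 2 x^{2}.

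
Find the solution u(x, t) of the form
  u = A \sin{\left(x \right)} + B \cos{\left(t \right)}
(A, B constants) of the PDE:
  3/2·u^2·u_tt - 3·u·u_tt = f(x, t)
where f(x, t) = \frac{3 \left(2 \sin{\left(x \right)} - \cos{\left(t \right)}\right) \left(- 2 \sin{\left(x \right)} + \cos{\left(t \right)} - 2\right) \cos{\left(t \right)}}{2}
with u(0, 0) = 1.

Answer: u(x, t) = - 2 \sin{\left(x \right)} + \cos{\left(t \right)}

Derivation:
Substitute the ansatz u = A \sin{\left(x \right)} + B \cos{\left(t \right)} into the left-hand side.
Derivatives of the ansatz:
  u_tt = - B \cos{\left(t \right)}
Term by term:
  3/2·u^2·u_tt = - \frac{3 A^{2} B \sin^{2}{\left(x \right)} \cos{\left(t \right)}}{2} - 3 A B^{2} \sin{\left(x \right)} \cos^{2}{\left(t \right)} - \frac{3 B^{3} \cos^{3}{\left(t \right)}}{2}
  -3·u·u_tt = 3 A B \sin{\left(x \right)} \cos{\left(t \right)} + 3 B^{2} \cos^{2}{\left(t \right)}
So the left-hand side equals
  - \frac{3 A^{2} B \sin^{2}{\left(x \right)} \cos{\left(t \right)}}{2} - 3 A B^{2} \sin{\left(x \right)} \cos^{2}{\left(t \right)} + 3 A B \sin{\left(x \right)} \cos{\left(t \right)} - \frac{3 B^{3} \cos^{3}{\left(t \right)}}{2} + 3 B^{2} \cos^{2}{\left(t \right)}
This must equal f(x, t) identically; expanded, f = - 6 \sin^{2}{\left(x \right)} \cos{\left(t \right)} + 6 \sin{\left(x \right)} \cos^{2}{\left(t \right)} - 6 \sin{\left(x \right)} \cos{\left(t \right)} - \frac{3 \cos^{3}{\left(t \right)}}{2} + 3 \cos^{2}{\left(t \right)}.
Matching coefficients of the independent functions:
  [\sin{\left(x \right)} \cos{\left(t \right)}]:  3 A B = -6
  [\sin{\left(x \right)} \cos^{2}{\left(t \right)}]:  - 3 A B^{2} = 6
  [\sin^{2}{\left(x \right)} \cos{\left(t \right)}]:  - \frac{3 A^{2} B}{2} = -6
  [\cos^{2}{\left(t \right)}]:  3 B^{2} = 3
  [\cos^{3}{\left(t \right)}]:  - \frac{3 B^{3}}{2} = - \frac{3}{2}
Solving: A = -2, B = 1.
Check against the point condition:
  u(0, 0) = 1  ⟹  B = 1  ✓
Hence u(x, t) = - 2 \sin{\left(x \right)} + \cos{\left(t \right)}.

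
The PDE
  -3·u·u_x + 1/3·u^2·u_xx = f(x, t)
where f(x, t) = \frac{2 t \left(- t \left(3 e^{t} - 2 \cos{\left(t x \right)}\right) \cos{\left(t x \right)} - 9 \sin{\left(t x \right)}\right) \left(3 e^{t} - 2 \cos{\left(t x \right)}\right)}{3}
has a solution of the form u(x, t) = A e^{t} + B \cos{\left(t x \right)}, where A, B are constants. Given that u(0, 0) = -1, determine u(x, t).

Substitute the ansatz u = A e^{t} + B \cos{\left(t x \right)} into the left-hand side.
Derivatives of the ansatz:
  u_x = - B t \sin{\left(t x \right)}
  u_xx = - B t^{2} \cos{\left(t x \right)}
Term by term:
  -3·u·u_x = 3 A B t e^{t} \sin{\left(t x \right)} + 3 B^{2} t \sin{\left(t x \right)} \cos{\left(t x \right)}
  1/3·u^2·u_xx = - \frac{A^{2} B t^{2} e^{2 t} \cos{\left(t x \right)}}{3} - \frac{2 A B^{2} t^{2} e^{t} \cos^{2}{\left(t x \right)}}{3} - \frac{B^{3} t^{2} \cos^{3}{\left(t x \right)}}{3}
So the left-hand side equals
  - \frac{A^{2} B t^{2} e^{2 t} \cos{\left(t x \right)}}{3} - \frac{2 A B^{2} t^{2} e^{t} \cos^{2}{\left(t x \right)}}{3} + 3 A B t e^{t} \sin{\left(t x \right)} - \frac{B^{3} t^{2} \cos^{3}{\left(t x \right)}}{3} + 3 B^{2} t \sin{\left(t x \right)} \cos{\left(t x \right)}
This must equal f(x, t) identically; expanded, f = - 6 t^{2} e^{2 t} \cos{\left(t x \right)} + 8 t^{2} e^{t} \cos^{2}{\left(t x \right)} - \frac{8 t^{2} \cos^{3}{\left(t x \right)}}{3} - 18 t e^{t} \sin{\left(t x \right)} + 12 t \sin{\left(t x \right)} \cos{\left(t x \right)}.
Matching coefficients of the independent functions:
  [t^{2} \cos^{3}{\left(t x \right)}]:  - \frac{B^{3}}{3} = - \frac{8}{3}
  [t e^{t} \sin{\left(t x \right)}]:  3 A B = -18
  [t \sin{\left(t x \right)} \cos{\left(t x \right)}]:  3 B^{2} = 12
  [t^{2} e^{t} \cos^{2}{\left(t x \right)}]:  - \frac{2 A B^{2}}{3} = 8
  [t^{2} e^{2 t} \cos{\left(t x \right)}]:  - \frac{A^{2} B}{3} = -6
Solving: A = -3, B = 2.
Check against the point condition:
  u(0, 0) = -1  ⟹  A + B = -1  ✓
Hence u(x, t) = - 3 e^{t} + 2 \cos{\left(t x \right)}.

Answer: u(x, t) = - 3 e^{t} + 2 \cos{\left(t x \right)}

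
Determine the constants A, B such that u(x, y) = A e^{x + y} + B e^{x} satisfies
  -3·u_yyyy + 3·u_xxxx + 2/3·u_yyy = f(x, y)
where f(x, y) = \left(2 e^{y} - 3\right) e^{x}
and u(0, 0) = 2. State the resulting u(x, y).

Substitute the ansatz u = A e^{x + y} + B e^{x} into the left-hand side.
Derivatives of the ansatz:
  u_yyyy = A e^{x} e^{y}
  u_xxxx = A e^{x} e^{y} + B e^{x}
  u_yyy = A e^{x} e^{y}
Term by term:
  -3·u_yyyy = - 3 A e^{x} e^{y}
  3·u_xxxx = 3 A e^{x} e^{y} + 3 B e^{x}
  2/3·u_yyy = \frac{2 A e^{x} e^{y}}{3}
So the left-hand side equals
  \frac{2 A e^{x} e^{y}}{3} + 3 B e^{x}
This must equal f(x, y) identically; expanded, f = 2 e^{x} e^{y} - 3 e^{x}.
Matching coefficients of the independent functions:
  [e^{x} e^{y}]:  \frac{2 A}{3} = 2
  [e^{x}]:  3 B = -3
Solving: A = 3, B = -1.
Check against the point condition:
  u(0, 0) = 2  ⟹  A + B = 2  ✓
Hence u(x, y) = - e^{x} + 3 e^{x + y}.

Answer: u(x, y) = - e^{x} + 3 e^{x + y}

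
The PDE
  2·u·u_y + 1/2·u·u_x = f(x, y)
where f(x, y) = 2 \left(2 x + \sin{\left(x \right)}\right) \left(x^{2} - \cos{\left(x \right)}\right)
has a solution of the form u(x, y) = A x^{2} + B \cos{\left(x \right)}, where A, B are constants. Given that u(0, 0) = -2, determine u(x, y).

Answer: u(x, y) = 2 x^{2} - 2 \cos{\left(x \right)}

Derivation:
Substitute the ansatz u = A x^{2} + B \cos{\left(x \right)} into the left-hand side.
Derivatives of the ansatz:
  u_y = 0
  u_x = 2 A x - B \sin{\left(x \right)}
Term by term:
  2·u·u_y = 0
  1/2·u·u_x = A^{2} x^{3} - \frac{A B x^{2} \sin{\left(x \right)}}{2} + A B x \cos{\left(x \right)} - \frac{B^{2} \sin{\left(x \right)} \cos{\left(x \right)}}{2}
So the left-hand side equals
  A^{2} x^{3} - \frac{A B x^{2} \sin{\left(x \right)}}{2} + A B x \cos{\left(x \right)} - \frac{B^{2} \sin{\left(x \right)} \cos{\left(x \right)}}{2}
This must equal f(x, y) identically; expanded, f = 4 x^{3} + 2 x^{2} \sin{\left(x \right)} - 4 x \cos{\left(x \right)} - 2 \sin{\left(x \right)} \cos{\left(x \right)}.
Matching coefficients of the independent functions:
  [x^{3}]:  A^{2} = 4
  [x \cos{\left(x \right)}]:  A B = -4
  [x^{2} \sin{\left(x \right)}]:  - \frac{A B}{2} = 2
  [\sin{\left(x \right)} \cos{\left(x \right)}]:  - \frac{B^{2}}{2} = -2
These equations allow (A, B) = (-2, 2) or (2, -2).
Impose the point condition(s):
  u(0, 0) = -2  ⟹  B = -2
Only A = 2, B = -2 satisfies everything.
Hence u(x, y) = 2 x^{2} - 2 \cos{\left(x \right)}.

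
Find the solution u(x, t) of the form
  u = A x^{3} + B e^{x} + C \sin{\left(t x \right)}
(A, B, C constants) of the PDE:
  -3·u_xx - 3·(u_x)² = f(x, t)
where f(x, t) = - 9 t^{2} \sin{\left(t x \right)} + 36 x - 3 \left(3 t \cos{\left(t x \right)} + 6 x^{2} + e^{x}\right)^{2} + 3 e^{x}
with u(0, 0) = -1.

Substitute the ansatz u = A x^{3} + B e^{x} + C \sin{\left(t x \right)} into the left-hand side.
Derivatives of the ansatz:
  u_xx = 6 A x + B e^{x} - C t^{2} \sin{\left(t x \right)}
  u_x = 3 A x^{2} + B e^{x} + C t \cos{\left(t x \right)}
Term by term:
  -3·u_xx = - 18 A x - 3 B e^{x} + 3 C t^{2} \sin{\left(t x \right)}
  -3·(u_x)² = - 27 A^{2} x^{4} - 18 A B x^{2} e^{x} - 18 A C t x^{2} \cos{\left(t x \right)} - 3 B^{2} e^{2 x} - 6 B C t e^{x} \cos{\left(t x \right)} - 3 C^{2} t^{2} \cos^{2}{\left(t x \right)}
So the left-hand side equals
  - 27 A^{2} x^{4} - 18 A B x^{2} e^{x} - 18 A C t x^{2} \cos{\left(t x \right)} - 18 A x - 3 B^{2} e^{2 x} - 6 B C t e^{x} \cos{\left(t x \right)} - 3 B e^{x} - 3 C^{2} t^{2} \cos^{2}{\left(t x \right)} + 3 C t^{2} \sin{\left(t x \right)}
This must equal f(x, t) identically; expanded, f = - 9 t^{2} \sin{\left(t x \right)} - 27 t^{2} \cos^{2}{\left(t x \right)} - 108 t x^{2} \cos{\left(t x \right)} - 18 t e^{x} \cos{\left(t x \right)} - 108 x^{4} - 36 x^{2} e^{x} + 36 x - 3 e^{2 x} + 3 e^{x}.
Matching coefficients of the independent functions:
  [x]:  - 18 A = 36
  [x^{4}]:  - 27 A^{2} = -108
  [t^{2} \sin{\left(t x \right)}]:  3 C = -9
  [t^{2} \cos^{2}{\left(t x \right)}]:  - 3 C^{2} = -27
  [x^{2} e^{x}]:  - 18 A B = -36
  [t x^{2} \cos{\left(t x \right)}]:  - 18 A C = -108
  [t e^{x} \cos{\left(t x \right)}]:  - 6 B C = -18
  [e^{x}]:  - 3 B = 3
  [e^{2 x}]:  - 3 B^{2} = -3
Solving: A = -2, B = -1, C = -3.
Check against the point condition:
  u(0, 0) = -1  ⟹  B = -1  ✓
Hence u(x, t) = - 2 x^{3} - e^{x} - 3 \sin{\left(t x \right)}.

Answer: u(x, t) = - 2 x^{3} - e^{x} - 3 \sin{\left(t x \right)}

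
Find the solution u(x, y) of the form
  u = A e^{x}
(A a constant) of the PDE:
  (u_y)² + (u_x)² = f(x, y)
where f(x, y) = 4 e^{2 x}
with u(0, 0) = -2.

Answer: u(x, y) = - 2 e^{x}

Derivation:
Substitute the ansatz u = A e^{x} into the left-hand side.
Derivatives of the ansatz:
  u_y = 0
  u_x = A e^{x}
Term by term:
  (u_y)² = 0
  (u_x)² = A^{2} e^{2 x}
So the left-hand side equals
  A^{2} e^{2 x}
This must equal f(x, y) = 4 e^{2 x} identically.
Matching coefficients of the independent functions:
  [e^{2 x}]:  A^{2} = 4
These equations allow (A) = (-2) or (2).
Impose the point condition(s):
  u(0, 0) = -2  ⟹  A = -2
Only A = -2 satisfies everything.
Hence u(x, y) = - 2 e^{x}.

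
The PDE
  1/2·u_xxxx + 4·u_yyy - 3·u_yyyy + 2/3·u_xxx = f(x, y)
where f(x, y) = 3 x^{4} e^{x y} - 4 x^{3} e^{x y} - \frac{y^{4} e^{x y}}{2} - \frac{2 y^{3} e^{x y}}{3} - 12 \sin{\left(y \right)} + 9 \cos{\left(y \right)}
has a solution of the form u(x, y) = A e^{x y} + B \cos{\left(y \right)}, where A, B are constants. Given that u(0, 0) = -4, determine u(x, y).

Substitute the ansatz u = A e^{x y} + B \cos{\left(y \right)} into the left-hand side.
Derivatives of the ansatz:
  u_xxxx = A y^{4} e^{x y}
  u_yyy = A x^{3} e^{x y} + B \sin{\left(y \right)}
  u_yyyy = A x^{4} e^{x y} + B \cos{\left(y \right)}
  u_xxx = A y^{3} e^{x y}
Term by term:
  1/2·u_xxxx = \frac{A y^{4} e^{x y}}{2}
  4·u_yyy = 4 A x^{3} e^{x y} + 4 B \sin{\left(y \right)}
  -3·u_yyyy = - 3 A x^{4} e^{x y} - 3 B \cos{\left(y \right)}
  2/3·u_xxx = \frac{2 A y^{3} e^{x y}}{3}
So the left-hand side equals
  - 3 A x^{4} e^{x y} + 4 A x^{3} e^{x y} + \frac{A y^{4} e^{x y}}{2} + \frac{2 A y^{3} e^{x y}}{3} + 4 B \sin{\left(y \right)} - 3 B \cos{\left(y \right)}
This must equal f(x, y) = 3 x^{4} e^{x y} - 4 x^{3} e^{x y} - \frac{y^{4} e^{x y}}{2} - \frac{2 y^{3} e^{x y}}{3} - 12 \sin{\left(y \right)} + 9 \cos{\left(y \right)} identically.
Matching coefficients of the independent functions:
  [x^{3} e^{x y}]:  4 A = -4
  [x^{4} e^{x y}]:  - 3 A = 3
  [y^{3} e^{x y}]:  \frac{2 A}{3} = - \frac{2}{3}
  [y^{4} e^{x y}]:  \frac{A}{2} = - \frac{1}{2}
  [\sin{\left(y \right)}]:  4 B = -12
  [\cos{\left(y \right)}]:  - 3 B = 9
Solving: A = -1, B = -3.
Check against the point condition:
  u(0, 0) = -4  ⟹  A + B = -4  ✓
Hence u(x, y) = - e^{x y} - 3 \cos{\left(y \right)}.

Answer: u(x, y) = - e^{x y} - 3 \cos{\left(y \right)}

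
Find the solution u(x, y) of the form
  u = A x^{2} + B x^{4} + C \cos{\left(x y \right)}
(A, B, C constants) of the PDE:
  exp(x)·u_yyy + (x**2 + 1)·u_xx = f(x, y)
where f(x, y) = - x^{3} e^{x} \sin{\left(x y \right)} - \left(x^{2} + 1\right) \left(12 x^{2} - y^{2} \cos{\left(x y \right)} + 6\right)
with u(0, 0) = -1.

Substitute the ansatz u = A x^{2} + B x^{4} + C \cos{\left(x y \right)} into the left-hand side.
Derivatives of the ansatz:
  u_yyy = C x^{3} \sin{\left(x y \right)}
  u_xx = 2 A + 12 B x^{2} - C y^{2} \cos{\left(x y \right)}
Term by term:
  exp(x)·u_yyy = C x^{3} e^{x} \sin{\left(x y \right)}
  (x**2 + 1)·u_xx = 2 A x^{2} + 2 A + 12 B x^{4} + 12 B x^{2} - C x^{2} y^{2} \cos{\left(x y \right)} - C y^{2} \cos{\left(x y \right)}
So the left-hand side equals
  2 A x^{2} + 2 A + 12 B x^{4} + 12 B x^{2} + C x^{3} e^{x} \sin{\left(x y \right)} - C x^{2} y^{2} \cos{\left(x y \right)} - C y^{2} \cos{\left(x y \right)}
This must equal f(x, y) identically; expanded, f = - 12 x^{4} - x^{3} e^{x} \sin{\left(x y \right)} + x^{2} y^{2} \cos{\left(x y \right)} - 18 x^{2} + y^{2} \cos{\left(x y \right)} - 6.
Matching coefficients of the independent functions:
  [constant term]:  2 A = -6
  [x^{2}]:  2 A + 12 B = -18
  [x^{4}]:  12 B = -12
  [y^{2} \cos{\left(x y \right)}, x^{2} y^{2} \cos{\left(x y \right)}]:  - C = 1
  [x^{3} e^{x} \sin{\left(x y \right)}]:  C = -1
Solving: A = -3, B = -1, C = -1.
Check against the point condition:
  u(0, 0) = -1  ⟹  C = -1  ✓
Hence u(x, y) = - x^{4} - 3 x^{2} - \cos{\left(x y \right)}.

Answer: u(x, y) = - x^{4} - 3 x^{2} - \cos{\left(x y \right)}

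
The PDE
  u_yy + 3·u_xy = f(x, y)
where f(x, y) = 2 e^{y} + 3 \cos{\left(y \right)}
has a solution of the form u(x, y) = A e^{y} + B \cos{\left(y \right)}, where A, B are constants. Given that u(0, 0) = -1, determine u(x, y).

Answer: u(x, y) = 2 e^{y} - 3 \cos{\left(y \right)}

Derivation:
Substitute the ansatz u = A e^{y} + B \cos{\left(y \right)} into the left-hand side.
Derivatives of the ansatz:
  u_yy = A e^{y} - B \cos{\left(y \right)}
  u_xy = 0
Term by term:
  u_yy = A e^{y} - B \cos{\left(y \right)}
  3·u_xy = 0
So the left-hand side equals
  A e^{y} - B \cos{\left(y \right)}
This must equal f(x, y) = 2 e^{y} + 3 \cos{\left(y \right)} identically.
Matching coefficients of the independent functions:
  [e^{y}]:  A = 2
  [\cos{\left(y \right)}]:  - B = 3
Solving: A = 2, B = -3.
Check against the point condition:
  u(0, 0) = -1  ⟹  A + B = -1  ✓
Hence u(x, y) = 2 e^{y} - 3 \cos{\left(y \right)}.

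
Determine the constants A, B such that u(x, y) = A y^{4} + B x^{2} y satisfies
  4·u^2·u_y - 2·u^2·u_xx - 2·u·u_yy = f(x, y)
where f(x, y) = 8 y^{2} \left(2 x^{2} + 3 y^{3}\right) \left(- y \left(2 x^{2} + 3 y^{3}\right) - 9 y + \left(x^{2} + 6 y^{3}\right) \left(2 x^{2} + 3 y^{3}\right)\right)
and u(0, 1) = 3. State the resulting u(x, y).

Substitute the ansatz u = A y^{4} + B x^{2} y into the left-hand side.
Derivatives of the ansatz:
  u_y = 4 A y^{3} + B x^{2}
  u_xx = 2 B y
  u_yy = 12 A y^{2}
Term by term:
  4·u^2·u_y = 16 A^{3} y^{11} + 36 A^{2} B x^{2} y^{8} + 24 A B^{2} x^{4} y^{5} + 4 B^{3} x^{6} y^{2}
  -2·u^2·u_xx = - 4 A^{2} B y^{9} - 8 A B^{2} x^{2} y^{6} - 4 B^{3} x^{4} y^{3}
  -2·u·u_yy = - 24 A^{2} y^{6} - 24 A B x^{2} y^{3}
So the left-hand side equals
  16 A^{3} y^{11} + 36 A^{2} B x^{2} y^{8} - 4 A^{2} B y^{9} - 24 A^{2} y^{6} + 24 A B^{2} x^{4} y^{5} - 8 A B^{2} x^{2} y^{6} - 24 A B x^{2} y^{3} + 4 B^{3} x^{6} y^{2} - 4 B^{3} x^{4} y^{3}
This must equal f(x, y) identically; expanded, f = 32 x^{6} y^{2} + 288 x^{4} y^{5} - 32 x^{4} y^{3} + 648 x^{2} y^{8} - 96 x^{2} y^{6} - 144 x^{2} y^{3} + 432 y^{11} - 72 y^{9} - 216 y^{6}.
Matching coefficients of the independent functions:
  [y^{6}]:  - 24 A^{2} = -216
  [y^{9}]:  - 4 A^{2} B = -72
  [y^{11}]:  16 A^{3} = 432
  [x^{2} y^{3}]:  - 24 A B = -144
  [x^{2} y^{6}]:  - 8 A B^{2} = -96
  [x^{2} y^{8}]:  36 A^{2} B = 648
  [x^{4} y^{3}]:  - 4 B^{3} = -32
  [x^{4} y^{5}]:  24 A B^{2} = 288
  [x^{6} y^{2}]:  4 B^{3} = 32
Solving: A = 3, B = 2.
Check against the point condition:
  u(0, 1) = 3  ⟹  A = 3  ✓
Hence u(x, y) = 2 x^{2} y + 3 y^{4}.

Answer: u(x, y) = 2 x^{2} y + 3 y^{4}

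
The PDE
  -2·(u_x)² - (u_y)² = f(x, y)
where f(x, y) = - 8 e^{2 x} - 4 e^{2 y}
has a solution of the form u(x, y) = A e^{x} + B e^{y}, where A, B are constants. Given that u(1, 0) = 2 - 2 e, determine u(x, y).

Substitute the ansatz u = A e^{x} + B e^{y} into the left-hand side.
Derivatives of the ansatz:
  u_x = A e^{x}
  u_y = B e^{y}
Term by term:
  -2·(u_x)² = - 2 A^{2} e^{2 x}
  -(u_y)² = - B^{2} e^{2 y}
So the left-hand side equals
  - 2 A^{2} e^{2 x} - B^{2} e^{2 y}
This must equal f(x, y) = - 8 e^{2 x} - 4 e^{2 y} identically.
Matching coefficients of the independent functions:
  [e^{2 x}]:  - 2 A^{2} = -8
  [e^{2 y}]:  - B^{2} = -4
These equations allow (A, B) = (-2, -2) or (-2, 2) or (2, -2) or (2, 2).
Impose the point condition(s):
  u(1, 0) = 2 - 2 e  ⟹  e A + B = 2 - 2 e
Only A = -2, B = 2 satisfies everything.
Hence u(x, y) = - 2 e^{x} + 2 e^{y}.

Answer: u(x, y) = - 2 e^{x} + 2 e^{y}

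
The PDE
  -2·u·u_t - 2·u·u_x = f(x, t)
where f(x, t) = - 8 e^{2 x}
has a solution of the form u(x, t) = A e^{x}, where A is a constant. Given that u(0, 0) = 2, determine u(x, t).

Substitute the ansatz u = A e^{x} into the left-hand side.
Derivatives of the ansatz:
  u_t = 0
  u_x = A e^{x}
Term by term:
  -2·u·u_t = 0
  -2·u·u_x = - 2 A^{2} e^{2 x}
So the left-hand side equals
  - 2 A^{2} e^{2 x}
This must equal f(x, t) = - 8 e^{2 x} identically.
Matching coefficients of the independent functions:
  [e^{2 x}]:  - 2 A^{2} = -8
These equations allow (A) = (-2) or (2).
Impose the point condition(s):
  u(0, 0) = 2  ⟹  A = 2
Only A = 2 satisfies everything.
Hence u(x, t) = 2 e^{x}.

Answer: u(x, t) = 2 e^{x}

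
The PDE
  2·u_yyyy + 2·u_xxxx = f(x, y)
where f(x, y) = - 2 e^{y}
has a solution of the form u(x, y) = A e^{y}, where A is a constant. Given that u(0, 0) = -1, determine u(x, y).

Substitute the ansatz u = A e^{y} into the left-hand side.
Derivatives of the ansatz:
  u_yyyy = A e^{y}
  u_xxxx = 0
Term by term:
  2·u_yyyy = 2 A e^{y}
  2·u_xxxx = 0
So the left-hand side equals
  2 A e^{y}
This must equal f(x, y) = - 2 e^{y} identically.
Matching coefficients of the independent functions:
  [e^{y}]:  2 A = -2
Solving: A = -1.
Check against the point condition:
  u(0, 0) = -1  ⟹  A = -1  ✓
Hence u(x, y) = - e^{y}.

Answer: u(x, y) = - e^{y}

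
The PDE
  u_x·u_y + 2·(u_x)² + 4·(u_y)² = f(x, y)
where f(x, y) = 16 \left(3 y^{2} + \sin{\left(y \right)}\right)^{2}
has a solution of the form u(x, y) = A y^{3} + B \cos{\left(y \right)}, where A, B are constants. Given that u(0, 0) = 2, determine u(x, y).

Substitute the ansatz u = A y^{3} + B \cos{\left(y \right)} into the left-hand side.
Derivatives of the ansatz:
  u_x = 0
  u_y = 3 A y^{2} - B \sin{\left(y \right)}
Term by term:
  u_x·u_y = 0
  2·(u_x)² = 0
  4·(u_y)² = 36 A^{2} y^{4} - 24 A B y^{2} \sin{\left(y \right)} + 4 B^{2} \sin^{2}{\left(y \right)}
So the left-hand side equals
  36 A^{2} y^{4} - 24 A B y^{2} \sin{\left(y \right)} + 4 B^{2} \sin^{2}{\left(y \right)}
This must equal f(x, y) identically; expanded, f = 144 y^{4} + 96 y^{2} \sin{\left(y \right)} + 16 \sin^{2}{\left(y \right)}.
Matching coefficients of the independent functions:
  [y^{4}]:  36 A^{2} = 144
  [y^{2} \sin{\left(y \right)}]:  - 24 A B = 96
  [\sin^{2}{\left(y \right)}]:  4 B^{2} = 16
These equations allow (A, B) = (-2, 2) or (2, -2).
Impose the point condition(s):
  u(0, 0) = 2  ⟹  B = 2
Only A = -2, B = 2 satisfies everything.
Hence u(x, y) = - 2 y^{3} + 2 \cos{\left(y \right)}.

Answer: u(x, y) = - 2 y^{3} + 2 \cos{\left(y \right)}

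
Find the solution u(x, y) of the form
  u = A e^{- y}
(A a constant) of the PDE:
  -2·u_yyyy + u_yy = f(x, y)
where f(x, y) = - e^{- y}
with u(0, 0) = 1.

Answer: u(x, y) = e^{- y}

Derivation:
Substitute the ansatz u = A e^{- y} into the left-hand side.
Derivatives of the ansatz:
  u_yyyy = A e^{- y}
  u_yy = A e^{- y}
Term by term:
  -2·u_yyyy = - 2 A e^{- y}
  u_yy = A e^{- y}
So the left-hand side equals
  - A e^{- y}
This must equal f(x, y) = - e^{- y} identically.
Matching coefficients of the independent functions:
  [e^{- y}]:  - A = -1
Solving: A = 1.
Check against the point condition:
  u(0, 0) = 1  ⟹  A = 1  ✓
Hence u(x, y) = e^{- y}.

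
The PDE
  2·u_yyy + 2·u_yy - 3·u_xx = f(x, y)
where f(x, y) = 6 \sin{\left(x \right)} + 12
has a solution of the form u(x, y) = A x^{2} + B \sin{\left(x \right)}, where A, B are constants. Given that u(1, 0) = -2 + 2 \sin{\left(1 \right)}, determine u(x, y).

Substitute the ansatz u = A x^{2} + B \sin{\left(x \right)} into the left-hand side.
Derivatives of the ansatz:
  u_yyy = 0
  u_yy = 0
  u_xx = 2 A - B \sin{\left(x \right)}
Term by term:
  2·u_yyy = 0
  2·u_yy = 0
  -3·u_xx = - 6 A + 3 B \sin{\left(x \right)}
So the left-hand side equals
  - 6 A + 3 B \sin{\left(x \right)}
This must equal f(x, y) = 6 \sin{\left(x \right)} + 12 identically.
Matching coefficients of the independent functions:
  [constant term]:  - 6 A = 12
  [\sin{\left(x \right)}]:  3 B = 6
Solving: A = -2, B = 2.
Check against the point condition:
  u(1, 0) = -2 + 2 \sin{\left(1 \right)}  ⟹  A + B \sin{\left(1 \right)} = -2 + 2 \sin{\left(1 \right)}  ✓
Hence u(x, y) = - 2 x^{2} + 2 \sin{\left(x \right)}.

Answer: u(x, y) = - 2 x^{2} + 2 \sin{\left(x \right)}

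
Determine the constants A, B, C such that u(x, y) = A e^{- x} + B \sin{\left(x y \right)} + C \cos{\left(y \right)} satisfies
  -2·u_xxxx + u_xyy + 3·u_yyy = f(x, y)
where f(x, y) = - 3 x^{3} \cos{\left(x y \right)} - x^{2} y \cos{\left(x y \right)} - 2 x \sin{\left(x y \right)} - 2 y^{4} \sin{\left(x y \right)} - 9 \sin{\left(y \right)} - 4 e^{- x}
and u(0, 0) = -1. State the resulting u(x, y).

Substitute the ansatz u = A e^{- x} + B \sin{\left(x y \right)} + C \cos{\left(y \right)} into the left-hand side.
Derivatives of the ansatz:
  u_xxxx = A e^{- x} + B y^{4} \sin{\left(x y \right)}
  u_xyy = - B x^{2} y \cos{\left(x y \right)} - 2 B x \sin{\left(x y \right)}
  u_yyy = - B x^{3} \cos{\left(x y \right)} + C \sin{\left(y \right)}
Term by term:
  -2·u_xxxx = - 2 A e^{- x} - 2 B y^{4} \sin{\left(x y \right)}
  u_xyy = - B x^{2} y \cos{\left(x y \right)} - 2 B x \sin{\left(x y \right)}
  3·u_yyy = - 3 B x^{3} \cos{\left(x y \right)} + 3 C \sin{\left(y \right)}
So the left-hand side equals
  - 2 A e^{- x} - 3 B x^{3} \cos{\left(x y \right)} - B x^{2} y \cos{\left(x y \right)} - 2 B x \sin{\left(x y \right)} - 2 B y^{4} \sin{\left(x y \right)} + 3 C \sin{\left(y \right)}
This must equal f(x, y) = - 3 x^{3} \cos{\left(x y \right)} - x^{2} y \cos{\left(x y \right)} - 2 x \sin{\left(x y \right)} - 2 y^{4} \sin{\left(x y \right)} - 9 \sin{\left(y \right)} - 4 e^{- x} identically.
Matching coefficients of the independent functions:
  [x \sin{\left(x y \right)}, y^{4} \sin{\left(x y \right)}]:  - 2 B = -2
  [x^{3} \cos{\left(x y \right)}]:  - 3 B = -3
  [x^{2} y \cos{\left(x y \right)}]:  - B = -1
  [e^{- x}]:  - 2 A = -4
  [\sin{\left(y \right)}]:  3 C = -9
Solving: A = 2, B = 1, C = -3.
Check against the point condition:
  u(0, 0) = -1  ⟹  A + C = -1  ✓
Hence u(x, y) = \sin{\left(x y \right)} - 3 \cos{\left(y \right)} + 2 e^{- x}.

Answer: u(x, y) = \sin{\left(x y \right)} - 3 \cos{\left(y \right)} + 2 e^{- x}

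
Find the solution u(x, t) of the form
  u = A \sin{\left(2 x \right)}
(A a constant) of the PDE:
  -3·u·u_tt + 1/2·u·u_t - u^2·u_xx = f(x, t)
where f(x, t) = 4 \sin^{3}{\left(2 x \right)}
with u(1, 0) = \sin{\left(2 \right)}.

Answer: u(x, t) = \sin{\left(2 x \right)}

Derivation:
Substitute the ansatz u = A \sin{\left(2 x \right)} into the left-hand side.
Derivatives of the ansatz:
  u_tt = 0
  u_t = 0
  u_xx = - 4 A \sin{\left(2 x \right)}
Term by term:
  -3·u·u_tt = 0
  1/2·u·u_t = 0
  -u^2·u_xx = 4 A^{3} \sin^{3}{\left(2 x \right)}
So the left-hand side equals
  4 A^{3} \sin^{3}{\left(2 x \right)}
This must equal f(x, t) = 4 \sin^{3}{\left(2 x \right)} identically.
Matching coefficients of the independent functions:
  [\sin^{3}{\left(2 x \right)}]:  4 A^{3} = 4
Solving: A = 1.
Check against the point condition:
  u(1, 0) = \sin{\left(2 \right)}  ⟹  A \sin{\left(2 \right)} = \sin{\left(2 \right)}  ✓
Hence u(x, t) = \sin{\left(2 x \right)}.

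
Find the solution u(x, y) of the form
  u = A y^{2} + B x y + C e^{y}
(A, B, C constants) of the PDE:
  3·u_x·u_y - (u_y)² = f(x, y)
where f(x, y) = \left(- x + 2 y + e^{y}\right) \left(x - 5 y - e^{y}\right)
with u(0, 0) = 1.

Substitute the ansatz u = A y^{2} + B x y + C e^{y} into the left-hand side.
Derivatives of the ansatz:
  u_x = B y
  u_y = 2 A y + B x + C e^{y}
Term by term:
  3·u_x·u_y = 6 A B y^{2} + 3 B^{2} x y + 3 B C y e^{y}
  -(u_y)² = - 4 A^{2} y^{2} - 4 A B x y - 4 A C y e^{y} - B^{2} x^{2} - 2 B C x e^{y} - C^{2} e^{2 y}
So the left-hand side equals
  - 4 A^{2} y^{2} - 4 A B x y + 6 A B y^{2} - 4 A C y e^{y} - B^{2} x^{2} + 3 B^{2} x y - 2 B C x e^{y} + 3 B C y e^{y} - C^{2} e^{2 y}
This must equal f(x, y) identically; expanded, f = - x^{2} + 7 x y + 2 x e^{y} - 10 y^{2} - 7 y e^{y} - e^{2 y}.
Matching coefficients of the independent functions:
  [x^{2}]:  - B^{2} = -1
  [y^{2}]:  - 4 A^{2} + 6 A B = -10
  [x y]:  - 4 A B + 3 B^{2} = 7
  [x e^{y}]:  - 2 B C = 2
  [y e^{y}]:  - 4 A C + 3 B C = -7
  [e^{2 y}]:  - C^{2} = -1
These equations allow (A, B, C) = (-1, 1, -1) or (1, -1, 1).
Impose the point condition(s):
  u(0, 0) = 1  ⟹  C = 1
Only A = 1, B = -1, C = 1 satisfies everything.
Hence u(x, y) = - x y + y^{2} + e^{y}.

Answer: u(x, y) = - x y + y^{2} + e^{y}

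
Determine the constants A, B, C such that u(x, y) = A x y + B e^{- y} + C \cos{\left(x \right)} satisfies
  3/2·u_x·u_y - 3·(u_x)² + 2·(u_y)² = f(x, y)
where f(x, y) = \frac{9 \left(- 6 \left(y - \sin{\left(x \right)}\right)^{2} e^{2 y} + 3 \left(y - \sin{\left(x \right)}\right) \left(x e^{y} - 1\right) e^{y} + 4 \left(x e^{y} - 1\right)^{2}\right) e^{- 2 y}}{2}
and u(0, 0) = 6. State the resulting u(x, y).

Substitute the ansatz u = A x y + B e^{- y} + C \cos{\left(x \right)} into the left-hand side.
Derivatives of the ansatz:
  u_x = A y - C \sin{\left(x \right)}
  u_y = A x - B e^{- y}
Term by term:
  3/2·u_x·u_y = \frac{3 A^{2} x y}{2} - \frac{3 A B y e^{- y}}{2} - \frac{3 A C x \sin{\left(x \right)}}{2} + \frac{3 B C e^{- y} \sin{\left(x \right)}}{2}
  -3·(u_x)² = - 3 A^{2} y^{2} + 6 A C y \sin{\left(x \right)} - 3 C^{2} \sin^{2}{\left(x \right)}
  2·(u_y)² = 2 A^{2} x^{2} - 4 A B x e^{- y} + 2 B^{2} e^{- 2 y}
So the left-hand side equals
  2 A^{2} x^{2} + \frac{3 A^{2} x y}{2} - 3 A^{2} y^{2} - 4 A B x e^{- y} - \frac{3 A B y e^{- y}}{2} - \frac{3 A C x \sin{\left(x \right)}}{2} + 6 A C y \sin{\left(x \right)} + 2 B^{2} e^{- 2 y} + \frac{3 B C e^{- y} \sin{\left(x \right)}}{2} - 3 C^{2} \sin^{2}{\left(x \right)}
This must equal f(x, y) identically; expanded, f = 18 x^{2} + \frac{27 x y}{2} - \frac{27 x \sin{\left(x \right)}}{2} - 36 x e^{- y} - 27 y^{2} + 54 y \sin{\left(x \right)} - \frac{27 y e^{- y}}{2} - 27 \sin^{2}{\left(x \right)} + \frac{27 e^{- y} \sin{\left(x \right)}}{2} + 18 e^{- 2 y}.
Matching coefficients of the independent functions:
  [x^{2}]:  2 A^{2} = 18
  [y^{2}]:  - 3 A^{2} = -27
  [x y]:  \frac{3 A^{2}}{2} = \frac{27}{2}
  [x e^{- y}]:  - 4 A B = -36
  [x \sin{\left(x \right)}]:  - \frac{3 A C}{2} = - \frac{27}{2}
  [y e^{- y}]:  - \frac{3 A B}{2} = - \frac{27}{2}
  [y \sin{\left(x \right)}]:  6 A C = 54
  [e^{- y} \sin{\left(x \right)}]:  \frac{3 B C}{2} = \frac{27}{2}
  [e^{- 2 y}]:  2 B^{2} = 18
  [\sin^{2}{\left(x \right)}]:  - 3 C^{2} = -27
These equations allow (A, B, C) = (-3, -3, -3) or (3, 3, 3).
Impose the point condition(s):
  u(0, 0) = 6  ⟹  B + C = 6
Only A = 3, B = 3, C = 3 satisfies everything.
Hence u(x, y) = 3 x y + 3 \cos{\left(x \right)} + 3 e^{- y}.

Answer: u(x, y) = 3 x y + 3 \cos{\left(x \right)} + 3 e^{- y}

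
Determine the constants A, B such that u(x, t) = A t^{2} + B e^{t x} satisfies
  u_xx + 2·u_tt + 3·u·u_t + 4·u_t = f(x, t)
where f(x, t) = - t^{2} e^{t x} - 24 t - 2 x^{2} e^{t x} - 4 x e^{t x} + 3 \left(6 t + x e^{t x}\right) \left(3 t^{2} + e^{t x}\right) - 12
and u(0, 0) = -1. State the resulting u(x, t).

Substitute the ansatz u = A t^{2} + B e^{t x} into the left-hand side.
Derivatives of the ansatz:
  u_xx = B t^{2} e^{t x}
  u_tt = 2 A + B x^{2} e^{t x}
  u_t = 2 A t + B x e^{t x}
Term by term:
  u_xx = B t^{2} e^{t x}
  2·u_tt = 4 A + 2 B x^{2} e^{t x}
  3·u·u_t = 6 A^{2} t^{3} + 3 A B t^{2} x e^{t x} + 6 A B t e^{t x} + 3 B^{2} x e^{2 t x}
  4·u_t = 8 A t + 4 B x e^{t x}
So the left-hand side equals
  6 A^{2} t^{3} + 3 A B t^{2} x e^{t x} + 6 A B t e^{t x} + 8 A t + 4 A + 3 B^{2} x e^{2 t x} + B t^{2} e^{t x} + 2 B x^{2} e^{t x} + 4 B x e^{t x}
This must equal f(x, t) identically; expanded, f = 54 t^{3} + 9 t^{2} x e^{t x} - t^{2} e^{t x} + 18 t e^{t x} - 24 t - 2 x^{2} e^{t x} + 3 x e^{2 t x} - 4 x e^{t x} - 12.
Matching coefficients of the independent functions:
  [constant term]:  4 A = -12
  [t]:  8 A = -24
  [t^{3}]:  6 A^{2} = 54
  [t e^{t x}]:  6 A B = 18
  [t^{2} e^{t x}]:  B = -1
  [x e^{t x}]:  4 B = -4
  [x e^{2 t x}]:  3 B^{2} = 3
  [x^{2} e^{t x}]:  2 B = -2
  [t^{2} x e^{t x}]:  3 A B = 9
Solving: A = -3, B = -1.
Check against the point condition:
  u(0, 0) = -1  ⟹  B = -1  ✓
Hence u(x, t) = - 3 t^{2} - e^{t x}.

Answer: u(x, t) = - 3 t^{2} - e^{t x}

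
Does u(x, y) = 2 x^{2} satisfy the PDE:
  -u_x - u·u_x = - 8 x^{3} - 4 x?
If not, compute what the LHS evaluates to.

Evaluate each term of the left-hand side for u = 2 x^{2}.
Derivatives:
  u_x = 4 x
Terms:
  -u_x = - 4 x
  -u·u_x = - 8 x^{3}
Sum: LHS = - 8 x^{3} - 4 x
This is exactly the given right-hand side, so u is a solution.

Answer: Yes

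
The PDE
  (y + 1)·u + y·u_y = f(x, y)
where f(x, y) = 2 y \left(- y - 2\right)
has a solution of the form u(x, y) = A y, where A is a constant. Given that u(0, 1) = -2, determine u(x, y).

Answer: u(x, y) = - 2 y

Derivation:
Substitute the ansatz u = A y into the left-hand side.
Derivatives of the ansatz:
  u_y = A
Term by term:
  (y + 1)·u = A y^{2} + A y
  y·u_y = A y
So the left-hand side equals
  A y^{2} + 2 A y
This must equal f(x, y) identically; expanded, f = - 2 y^{2} - 4 y.
Matching coefficients of the independent functions:
  [y]:  2 A = -4
  [y^{2}]:  A = -2
Solving: A = -2.
Check against the point condition:
  u(0, 1) = -2  ⟹  A = -2  ✓
Hence u(x, y) = - 2 y.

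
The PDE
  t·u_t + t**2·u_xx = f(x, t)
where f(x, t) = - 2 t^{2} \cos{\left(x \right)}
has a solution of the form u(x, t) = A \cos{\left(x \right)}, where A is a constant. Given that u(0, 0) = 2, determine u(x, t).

Answer: u(x, t) = 2 \cos{\left(x \right)}

Derivation:
Substitute the ansatz u = A \cos{\left(x \right)} into the left-hand side.
Derivatives of the ansatz:
  u_t = 0
  u_xx = - A \cos{\left(x \right)}
Term by term:
  t·u_t = 0
  t**2·u_xx = - A t^{2} \cos{\left(x \right)}
So the left-hand side equals
  - A t^{2} \cos{\left(x \right)}
This must equal f(x, t) = - 2 t^{2} \cos{\left(x \right)} identically.
Matching coefficients of the independent functions:
  [t^{2} \cos{\left(x \right)}]:  - A = -2
Solving: A = 2.
Check against the point condition:
  u(0, 0) = 2  ⟹  A = 2  ✓
Hence u(x, t) = 2 \cos{\left(x \right)}.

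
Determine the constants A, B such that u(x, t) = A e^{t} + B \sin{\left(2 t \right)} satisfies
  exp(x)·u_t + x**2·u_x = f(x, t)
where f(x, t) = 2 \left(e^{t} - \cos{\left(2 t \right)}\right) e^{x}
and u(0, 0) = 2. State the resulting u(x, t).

Substitute the ansatz u = A e^{t} + B \sin{\left(2 t \right)} into the left-hand side.
Derivatives of the ansatz:
  u_t = A e^{t} + 2 B \cos{\left(2 t \right)}
  u_x = 0
Term by term:
  exp(x)·u_t = A e^{t} e^{x} + 2 B e^{x} \cos{\left(2 t \right)}
  x**2·u_x = 0
So the left-hand side equals
  A e^{t} e^{x} + 2 B e^{x} \cos{\left(2 t \right)}
This must equal f(x, t) identically; expanded, f = 2 e^{t} e^{x} - 2 e^{x} \cos{\left(2 t \right)}.
Matching coefficients of the independent functions:
  [e^{t} e^{x}]:  A = 2
  [e^{x} \cos{\left(2 t \right)}]:  2 B = -2
Solving: A = 2, B = -1.
Check against the point condition:
  u(0, 0) = 2  ⟹  A = 2  ✓
Hence u(x, t) = 2 e^{t} - \sin{\left(2 t \right)}.

Answer: u(x, t) = 2 e^{t} - \sin{\left(2 t \right)}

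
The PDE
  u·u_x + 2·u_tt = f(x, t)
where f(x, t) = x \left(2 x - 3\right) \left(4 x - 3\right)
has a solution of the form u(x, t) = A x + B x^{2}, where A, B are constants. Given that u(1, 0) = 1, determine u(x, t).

Answer: u(x, t) = - 2 x^{2} + 3 x

Derivation:
Substitute the ansatz u = A x + B x^{2} into the left-hand side.
Derivatives of the ansatz:
  u_x = A + 2 B x
  u_tt = 0
Term by term:
  u·u_x = A^{2} x + 3 A B x^{2} + 2 B^{2} x^{3}
  2·u_tt = 0
So the left-hand side equals
  A^{2} x + 3 A B x^{2} + 2 B^{2} x^{3}
This must equal f(x, t) identically; expanded, f = 8 x^{3} - 18 x^{2} + 9 x.
Matching coefficients of the independent functions:
  [x]:  A^{2} = 9
  [x^{2}]:  3 A B = -18
  [x^{3}]:  2 B^{2} = 8
These equations allow (A, B) = (-3, 2) or (3, -2).
Impose the point condition(s):
  u(1, 0) = 1  ⟹  A + B = 1
Only A = 3, B = -2 satisfies everything.
Hence u(x, t) = - 2 x^{2} + 3 x.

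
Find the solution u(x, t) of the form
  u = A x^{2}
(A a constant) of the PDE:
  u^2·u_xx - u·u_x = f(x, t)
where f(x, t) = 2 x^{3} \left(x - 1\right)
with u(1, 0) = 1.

Substitute the ansatz u = A x^{2} into the left-hand side.
Derivatives of the ansatz:
  u_xx = 2 A
  u_x = 2 A x
Term by term:
  u^2·u_xx = 2 A^{3} x^{4}
  -u·u_x = - 2 A^{2} x^{3}
So the left-hand side equals
  2 A^{3} x^{4} - 2 A^{2} x^{3}
This must equal f(x, t) identically; expanded, f = 2 x^{4} - 2 x^{3}.
Matching coefficients of the independent functions:
  [x^{3}]:  - 2 A^{2} = -2
  [x^{4}]:  2 A^{3} = 2
Solving: A = 1.
Check against the point condition:
  u(1, 0) = 1  ⟹  A = 1  ✓
Hence u(x, t) = x^{2}.

Answer: u(x, t) = x^{2}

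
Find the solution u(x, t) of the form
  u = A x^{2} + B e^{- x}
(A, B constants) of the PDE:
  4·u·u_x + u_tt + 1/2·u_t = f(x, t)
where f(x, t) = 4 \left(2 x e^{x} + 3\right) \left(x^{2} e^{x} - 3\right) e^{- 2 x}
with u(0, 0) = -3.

Substitute the ansatz u = A x^{2} + B e^{- x} into the left-hand side.
Derivatives of the ansatz:
  u_x = 2 A x - B e^{- x}
  u_tt = 0
  u_t = 0
Term by term:
  4·u·u_x = 8 A^{2} x^{3} - 4 A B x^{2} e^{- x} + 8 A B x e^{- x} - 4 B^{2} e^{- 2 x}
  u_tt = 0
  1/2·u_t = 0
So the left-hand side equals
  8 A^{2} x^{3} - 4 A B x^{2} e^{- x} + 8 A B x e^{- x} - 4 B^{2} e^{- 2 x}
This must equal f(x, t) identically; expanded, f = 8 x^{3} + 12 x^{2} e^{- x} - 24 x e^{- x} - 36 e^{- 2 x}.
Matching coefficients of the independent functions:
  [x^{3}]:  8 A^{2} = 8
  [x e^{- x}]:  8 A B = -24
  [x^{2} e^{- x}]:  - 4 A B = 12
  [e^{- 2 x}]:  - 4 B^{2} = -36
These equations allow (A, B) = (-1, 3) or (1, -3).
Impose the point condition(s):
  u(0, 0) = -3  ⟹  B = -3
Only A = 1, B = -3 satisfies everything.
Hence u(x, t) = x^{2} - 3 e^{- x}.

Answer: u(x, t) = x^{2} - 3 e^{- x}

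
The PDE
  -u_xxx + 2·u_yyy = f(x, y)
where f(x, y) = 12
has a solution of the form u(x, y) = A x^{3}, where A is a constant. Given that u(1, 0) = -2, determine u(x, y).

Substitute the ansatz u = A x^{3} into the left-hand side.
Derivatives of the ansatz:
  u_xxx = 6 A
  u_yyy = 0
Term by term:
  -u_xxx = - 6 A
  2·u_yyy = 0
So the left-hand side equals
  - 6 A
This must equal f(x, y) = 12 identically.
Matching coefficients of the independent functions:
  [constant term]:  - 6 A = 12
Solving: A = -2.
Check against the point condition:
  u(1, 0) = -2  ⟹  A = -2  ✓
Hence u(x, y) = - 2 x^{3}.

Answer: u(x, y) = - 2 x^{3}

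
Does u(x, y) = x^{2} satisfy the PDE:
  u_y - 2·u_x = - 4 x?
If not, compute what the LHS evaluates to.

Evaluate each term of the left-hand side for u = x^{2}.
Derivatives:
  u_y = 0
  u_x = 2 x
Terms:
  u_y = 0
  -2·u_x = - 4 x
Sum: LHS = - 4 x
This is exactly the given right-hand side, so u is a solution.

Answer: Yes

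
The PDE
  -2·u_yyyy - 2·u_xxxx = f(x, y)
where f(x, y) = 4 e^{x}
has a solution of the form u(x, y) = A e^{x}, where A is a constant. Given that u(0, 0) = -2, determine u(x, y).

Substitute the ansatz u = A e^{x} into the left-hand side.
Derivatives of the ansatz:
  u_yyyy = 0
  u_xxxx = A e^{x}
Term by term:
  -2·u_yyyy = 0
  -2·u_xxxx = - 2 A e^{x}
So the left-hand side equals
  - 2 A e^{x}
This must equal f(x, y) = 4 e^{x} identically.
Matching coefficients of the independent functions:
  [e^{x}]:  - 2 A = 4
Solving: A = -2.
Check against the point condition:
  u(0, 0) = -2  ⟹  A = -2  ✓
Hence u(x, y) = - 2 e^{x}.

Answer: u(x, y) = - 2 e^{x}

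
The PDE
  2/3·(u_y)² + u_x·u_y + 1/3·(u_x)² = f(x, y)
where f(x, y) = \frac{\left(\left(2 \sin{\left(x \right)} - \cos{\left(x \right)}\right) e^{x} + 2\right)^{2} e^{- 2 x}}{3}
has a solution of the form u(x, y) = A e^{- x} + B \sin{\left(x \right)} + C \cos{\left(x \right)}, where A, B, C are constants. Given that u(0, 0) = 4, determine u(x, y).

Substitute the ansatz u = A e^{- x} + B \sin{\left(x \right)} + C \cos{\left(x \right)} into the left-hand side.
Derivatives of the ansatz:
  u_y = 0
  u_x = - A e^{- x} + B \cos{\left(x \right)} - C \sin{\left(x \right)}
Term by term:
  2/3·(u_y)² = 0
  u_x·u_y = 0
  1/3·(u_x)² = \frac{A^{2} e^{- 2 x}}{3} - \frac{2 A B e^{- x} \cos{\left(x \right)}}{3} + \frac{2 A C e^{- x} \sin{\left(x \right)}}{3} + \frac{B^{2} \cos^{2}{\left(x \right)}}{3} - \frac{2 B C \sin{\left(x \right)} \cos{\left(x \right)}}{3} + \frac{C^{2} \sin^{2}{\left(x \right)}}{3}
So the left-hand side equals
  \frac{A^{2} e^{- 2 x}}{3} - \frac{2 A B e^{- x} \cos{\left(x \right)}}{3} + \frac{2 A C e^{- x} \sin{\left(x \right)}}{3} + \frac{B^{2} \cos^{2}{\left(x \right)}}{3} - \frac{2 B C \sin{\left(x \right)} \cos{\left(x \right)}}{3} + \frac{C^{2} \sin^{2}{\left(x \right)}}{3}
This must equal f(x, y) identically; expanded, f = \frac{4 \sin^{2}{\left(x \right)}}{3} - \frac{4 \sin{\left(x \right)} \cos{\left(x \right)}}{3} + \frac{\cos^{2}{\left(x \right)}}{3} + \frac{8 e^{- x} \sin{\left(x \right)}}{3} - \frac{4 e^{- x} \cos{\left(x \right)}}{3} + \frac{4 e^{- 2 x}}{3}.
Matching coefficients of the independent functions:
  [e^{- x} \sin{\left(x \right)}]:  \frac{2 A C}{3} = \frac{8}{3}
  [e^{- x} \cos{\left(x \right)}]:  - \frac{2 A B}{3} = - \frac{4}{3}
  [\sin{\left(x \right)} \cos{\left(x \right)}]:  - \frac{2 B C}{3} = - \frac{4}{3}
  [e^{- 2 x}]:  \frac{A^{2}}{3} = \frac{4}{3}
  [\sin^{2}{\left(x \right)}]:  \frac{C^{2}}{3} = \frac{4}{3}
  [\cos^{2}{\left(x \right)}]:  \frac{B^{2}}{3} = \frac{1}{3}
These equations allow (A, B, C) = (-2, -1, -2) or (2, 1, 2).
Impose the point condition(s):
  u(0, 0) = 4  ⟹  A + C = 4
Only A = 2, B = 1, C = 2 satisfies everything.
Hence u(x, y) = \sin{\left(x \right)} + 2 \cos{\left(x \right)} + 2 e^{- x}.

Answer: u(x, y) = \sin{\left(x \right)} + 2 \cos{\left(x \right)} + 2 e^{- x}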